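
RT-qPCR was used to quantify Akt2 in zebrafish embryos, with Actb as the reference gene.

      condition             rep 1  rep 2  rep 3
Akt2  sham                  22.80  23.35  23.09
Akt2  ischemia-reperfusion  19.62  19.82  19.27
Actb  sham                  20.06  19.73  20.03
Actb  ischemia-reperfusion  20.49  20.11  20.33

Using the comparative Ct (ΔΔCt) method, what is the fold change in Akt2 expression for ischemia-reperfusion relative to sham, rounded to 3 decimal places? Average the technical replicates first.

Mean Ct: Akt2 sham 23.080; Akt2 ischemia-reperfusion 19.570; Actb sham 19.940; Actb ischemia-reperfusion 20.310
ΔCt(sham) = 23.080 − 19.940 = 3.140
ΔCt(ischemia-reperfusion) = 19.570 − 20.310 = -0.740
ΔΔCt = -0.740 − 3.140 = -3.880
Fold change = 2^(−(-3.880)) = 2^3.880 = 14.7230

14.723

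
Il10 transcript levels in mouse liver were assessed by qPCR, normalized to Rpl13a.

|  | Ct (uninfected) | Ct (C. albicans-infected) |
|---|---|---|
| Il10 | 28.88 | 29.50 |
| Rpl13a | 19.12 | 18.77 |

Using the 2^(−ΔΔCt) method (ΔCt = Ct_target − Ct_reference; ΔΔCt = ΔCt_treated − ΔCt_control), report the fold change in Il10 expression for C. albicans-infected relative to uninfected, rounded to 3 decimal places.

0.511

ΔCt(uninfected) = 28.880 − 19.120 = 9.760
ΔCt(C. albicans-infected) = 29.500 − 18.770 = 10.730
ΔΔCt = 10.730 − 9.760 = 0.970
Fold change = 2^(−0.970) = 0.5105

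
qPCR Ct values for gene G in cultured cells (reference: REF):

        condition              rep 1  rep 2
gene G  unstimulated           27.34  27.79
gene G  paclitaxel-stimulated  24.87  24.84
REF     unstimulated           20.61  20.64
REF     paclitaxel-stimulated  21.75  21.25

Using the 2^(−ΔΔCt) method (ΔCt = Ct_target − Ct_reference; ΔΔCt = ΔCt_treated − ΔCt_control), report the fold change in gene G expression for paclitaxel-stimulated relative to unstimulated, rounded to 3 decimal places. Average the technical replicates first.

12.000

Mean Ct: gene G unstimulated 27.565; gene G paclitaxel-stimulated 24.855; REF unstimulated 20.625; REF paclitaxel-stimulated 21.500
ΔCt(unstimulated) = 27.565 − 20.625 = 6.940
ΔCt(paclitaxel-stimulated) = 24.855 − 21.500 = 3.355
ΔΔCt = 3.355 − 6.940 = -3.585
Fold change = 2^(−(-3.585)) = 2^3.585 = 12.0003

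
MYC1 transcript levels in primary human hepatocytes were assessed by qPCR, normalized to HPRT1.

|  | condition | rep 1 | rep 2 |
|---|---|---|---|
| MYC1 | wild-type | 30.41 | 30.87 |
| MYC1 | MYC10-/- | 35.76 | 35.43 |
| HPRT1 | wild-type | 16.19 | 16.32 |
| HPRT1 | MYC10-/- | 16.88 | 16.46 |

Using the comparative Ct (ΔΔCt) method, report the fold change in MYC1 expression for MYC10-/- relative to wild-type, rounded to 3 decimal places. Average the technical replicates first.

0.043

Mean Ct: MYC1 wild-type 30.640; MYC1 MYC10-/- 35.595; HPRT1 wild-type 16.255; HPRT1 MYC10-/- 16.670
ΔCt(wild-type) = 30.640 − 16.255 = 14.385
ΔCt(MYC10-/-) = 35.595 − 16.670 = 18.925
ΔΔCt = 18.925 − 14.385 = 4.540
Fold change = 2^(−4.540) = 0.0430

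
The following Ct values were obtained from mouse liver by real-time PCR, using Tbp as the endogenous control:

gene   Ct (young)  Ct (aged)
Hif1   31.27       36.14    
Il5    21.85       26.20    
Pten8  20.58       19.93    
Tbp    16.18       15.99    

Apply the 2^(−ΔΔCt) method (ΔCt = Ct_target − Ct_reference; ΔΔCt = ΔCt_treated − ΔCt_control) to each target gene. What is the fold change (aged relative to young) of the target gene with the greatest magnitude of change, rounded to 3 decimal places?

0.030

Hif1: ΔΔCt = (36.14−15.99) − (31.27−16.18) = 20.15 − 15.09 = 5.06; fold change = 2^-5.06 = 0.030
Il5: ΔΔCt = (26.20−15.99) − (21.85−16.18) = 10.21 − 5.67 = 4.54; fold change = 2^-4.54 = 0.043
Pten8: ΔΔCt = (19.93−15.99) − (20.58−16.18) = 3.94 − 4.40 = -0.46; fold change = 2^0.46 = 1.376
Hif1 has the largest |ΔΔCt| = 5.06.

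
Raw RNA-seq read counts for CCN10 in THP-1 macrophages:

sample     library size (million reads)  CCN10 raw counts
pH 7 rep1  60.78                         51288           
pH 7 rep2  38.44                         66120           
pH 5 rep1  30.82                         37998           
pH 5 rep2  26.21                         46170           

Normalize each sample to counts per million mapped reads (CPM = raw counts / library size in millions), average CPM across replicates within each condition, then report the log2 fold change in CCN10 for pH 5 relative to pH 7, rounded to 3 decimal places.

CPM(pH 7 rep1) = 51288 / 60.78 = 843.8302
CPM(pH 7 rep2) = 66120 / 38.44 = 1720.0832
CPM(pH 5 rep1) = 37998 / 30.82 = 1232.9007
CPM(pH 5 rep2) = 46170 / 26.21 = 1761.5414
mean CPM(pH 7) = 1281.9567; mean CPM(pH 5) = 1497.2211
Fold change = 1497.2211 / 1281.9567 = 1.16792
log2(1.16792) = 0.2239

0.224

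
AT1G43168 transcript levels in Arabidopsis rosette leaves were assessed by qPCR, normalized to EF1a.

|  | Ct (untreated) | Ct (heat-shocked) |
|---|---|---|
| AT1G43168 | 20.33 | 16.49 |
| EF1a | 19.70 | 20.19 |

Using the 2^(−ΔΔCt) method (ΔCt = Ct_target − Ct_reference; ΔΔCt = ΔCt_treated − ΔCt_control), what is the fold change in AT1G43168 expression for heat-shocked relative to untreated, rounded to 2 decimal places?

ΔCt(untreated) = 20.330 − 19.700 = 0.630
ΔCt(heat-shocked) = 16.490 − 20.190 = -3.700
ΔΔCt = -3.700 − 0.630 = -4.330
Fold change = 2^(−(-4.330)) = 2^4.330 = 20.112

20.11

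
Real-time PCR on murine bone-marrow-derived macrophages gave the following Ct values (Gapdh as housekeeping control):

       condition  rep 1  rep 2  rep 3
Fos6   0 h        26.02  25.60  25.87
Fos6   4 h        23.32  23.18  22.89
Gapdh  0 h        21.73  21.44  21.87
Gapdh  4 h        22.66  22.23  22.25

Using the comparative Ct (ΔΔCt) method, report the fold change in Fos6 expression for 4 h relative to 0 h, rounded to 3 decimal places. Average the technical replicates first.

Mean Ct: Fos6 0 h 25.830; Fos6 4 h 23.130; Gapdh 0 h 21.680; Gapdh 4 h 22.380
ΔCt(0 h) = 25.830 − 21.680 = 4.150
ΔCt(4 h) = 23.130 − 22.380 = 0.750
ΔΔCt = 0.750 − 4.150 = -3.400
Fold change = 2^(−(-3.400)) = 2^3.400 = 10.5561

10.556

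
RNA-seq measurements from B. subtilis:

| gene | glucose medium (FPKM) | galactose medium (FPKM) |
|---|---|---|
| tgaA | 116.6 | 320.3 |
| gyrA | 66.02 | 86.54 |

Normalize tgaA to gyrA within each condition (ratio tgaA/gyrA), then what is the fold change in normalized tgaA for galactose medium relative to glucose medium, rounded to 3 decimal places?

2.096

tgaA/gyrA (glucose medium) = 116.6 / 66.02 = 1.7661
tgaA/gyrA (galactose medium) = 320.3 / 86.54 = 3.7012
Fold change = 3.7012 / 1.7661 = 2.0956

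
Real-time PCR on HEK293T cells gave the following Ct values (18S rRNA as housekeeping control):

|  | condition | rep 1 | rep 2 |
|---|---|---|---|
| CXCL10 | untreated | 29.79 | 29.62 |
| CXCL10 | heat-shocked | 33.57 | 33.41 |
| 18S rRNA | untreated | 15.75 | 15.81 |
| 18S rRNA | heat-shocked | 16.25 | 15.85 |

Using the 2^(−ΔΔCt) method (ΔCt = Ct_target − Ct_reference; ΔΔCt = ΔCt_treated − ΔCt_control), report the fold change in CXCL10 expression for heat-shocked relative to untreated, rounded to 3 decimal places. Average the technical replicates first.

0.087

Mean Ct: CXCL10 untreated 29.705; CXCL10 heat-shocked 33.490; 18S rRNA untreated 15.780; 18S rRNA heat-shocked 16.050
ΔCt(untreated) = 29.705 − 15.780 = 13.925
ΔCt(heat-shocked) = 33.490 − 16.050 = 17.440
ΔΔCt = 17.440 − 13.925 = 3.515
Fold change = 2^(−3.515) = 0.0875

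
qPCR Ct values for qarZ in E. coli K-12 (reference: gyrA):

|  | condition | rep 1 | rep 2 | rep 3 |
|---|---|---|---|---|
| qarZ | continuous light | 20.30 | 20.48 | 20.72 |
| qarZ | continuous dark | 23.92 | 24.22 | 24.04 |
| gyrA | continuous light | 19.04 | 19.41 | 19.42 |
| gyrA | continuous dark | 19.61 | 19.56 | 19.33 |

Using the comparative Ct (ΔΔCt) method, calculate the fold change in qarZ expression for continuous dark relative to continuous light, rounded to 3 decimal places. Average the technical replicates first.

0.098

Mean Ct: qarZ continuous light 20.500; qarZ continuous dark 24.060; gyrA continuous light 19.290; gyrA continuous dark 19.500
ΔCt(continuous light) = 20.500 − 19.290 = 1.210
ΔCt(continuous dark) = 24.060 − 19.500 = 4.560
ΔΔCt = 4.560 − 1.210 = 3.350
Fold change = 2^(−3.350) = 0.0981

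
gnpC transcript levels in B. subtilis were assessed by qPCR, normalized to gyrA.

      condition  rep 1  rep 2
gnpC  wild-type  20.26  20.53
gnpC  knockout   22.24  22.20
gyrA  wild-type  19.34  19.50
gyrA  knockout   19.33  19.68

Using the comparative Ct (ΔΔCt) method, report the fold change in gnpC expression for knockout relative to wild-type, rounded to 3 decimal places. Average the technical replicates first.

0.299

Mean Ct: gnpC wild-type 20.395; gnpC knockout 22.220; gyrA wild-type 19.420; gyrA knockout 19.505
ΔCt(wild-type) = 20.395 − 19.420 = 0.975
ΔCt(knockout) = 22.220 − 19.505 = 2.715
ΔΔCt = 2.715 − 0.975 = 1.740
Fold change = 2^(−1.740) = 0.2994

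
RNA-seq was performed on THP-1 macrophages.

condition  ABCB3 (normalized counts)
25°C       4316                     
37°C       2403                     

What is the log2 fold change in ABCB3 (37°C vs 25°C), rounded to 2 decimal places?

Fold change = 2403 / 4316 = 0.5568
log2(0.5568) = -0.845

-0.84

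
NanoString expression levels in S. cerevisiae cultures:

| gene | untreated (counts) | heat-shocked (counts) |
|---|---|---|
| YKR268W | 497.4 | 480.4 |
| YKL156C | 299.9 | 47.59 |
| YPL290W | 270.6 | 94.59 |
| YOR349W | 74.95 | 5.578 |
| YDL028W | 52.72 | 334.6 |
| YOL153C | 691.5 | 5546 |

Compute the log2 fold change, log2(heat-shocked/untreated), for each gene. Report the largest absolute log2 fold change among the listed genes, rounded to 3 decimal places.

3.748

log2(480.4/497.4) = -0.050  (YKR268W)
log2(47.59/299.9) = -2.656  (YKL156C)
log2(94.59/270.6) = -1.516  (YPL290W)
log2(5.578/74.95) = -3.748  (YOR349W)
log2(334.6/52.72) = 2.666  (YDL028W)
log2(5546/691.5) = 3.004  (YOL153C)
The largest magnitude belongs to YOR349W.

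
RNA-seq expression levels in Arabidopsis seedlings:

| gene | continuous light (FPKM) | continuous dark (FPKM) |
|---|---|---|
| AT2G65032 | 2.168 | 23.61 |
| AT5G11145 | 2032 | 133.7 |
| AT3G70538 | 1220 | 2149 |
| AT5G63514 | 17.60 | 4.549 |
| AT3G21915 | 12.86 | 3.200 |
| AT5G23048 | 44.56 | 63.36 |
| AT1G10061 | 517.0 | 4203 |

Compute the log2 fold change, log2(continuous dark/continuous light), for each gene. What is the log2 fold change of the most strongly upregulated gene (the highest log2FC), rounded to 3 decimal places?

3.445

log2(23.61/2.168) = 3.445  (AT2G65032)
log2(133.7/2032) = -3.926  (AT5G11145)
log2(2149/1220) = 0.817  (AT3G70538)
log2(4.549/17.60) = -1.952  (AT5G63514)
log2(3.200/12.86) = -2.007  (AT3G21915)
log2(63.36/44.56) = 0.508  (AT5G23048)
log2(4203/517.0) = 3.023  (AT1G10061)
AT2G65032 is most strongly upregulated.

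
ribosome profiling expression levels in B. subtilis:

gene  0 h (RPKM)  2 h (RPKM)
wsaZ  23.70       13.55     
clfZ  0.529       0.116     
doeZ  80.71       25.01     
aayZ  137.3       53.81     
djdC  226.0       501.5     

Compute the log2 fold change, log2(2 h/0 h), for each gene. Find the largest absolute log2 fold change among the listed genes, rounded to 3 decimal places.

2.189

log2(13.55/23.70) = -0.807  (wsaZ)
log2(0.116/0.529) = -2.189  (clfZ)
log2(25.01/80.71) = -1.690  (doeZ)
log2(53.81/137.3) = -1.351  (aayZ)
log2(501.5/226.0) = 1.150  (djdC)
The largest magnitude belongs to clfZ.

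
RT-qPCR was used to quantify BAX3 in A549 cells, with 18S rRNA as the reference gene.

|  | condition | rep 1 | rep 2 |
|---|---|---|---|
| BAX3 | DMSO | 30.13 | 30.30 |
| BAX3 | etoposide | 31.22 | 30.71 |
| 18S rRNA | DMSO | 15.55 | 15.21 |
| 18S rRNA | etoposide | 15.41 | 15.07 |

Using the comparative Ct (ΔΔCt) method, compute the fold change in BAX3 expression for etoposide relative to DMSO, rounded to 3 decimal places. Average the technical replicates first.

Mean Ct: BAX3 DMSO 30.215; BAX3 etoposide 30.965; 18S rRNA DMSO 15.380; 18S rRNA etoposide 15.240
ΔCt(DMSO) = 30.215 − 15.380 = 14.835
ΔCt(etoposide) = 30.965 − 15.240 = 15.725
ΔΔCt = 15.725 − 14.835 = 0.890
Fold change = 2^(−0.890) = 0.5396

0.540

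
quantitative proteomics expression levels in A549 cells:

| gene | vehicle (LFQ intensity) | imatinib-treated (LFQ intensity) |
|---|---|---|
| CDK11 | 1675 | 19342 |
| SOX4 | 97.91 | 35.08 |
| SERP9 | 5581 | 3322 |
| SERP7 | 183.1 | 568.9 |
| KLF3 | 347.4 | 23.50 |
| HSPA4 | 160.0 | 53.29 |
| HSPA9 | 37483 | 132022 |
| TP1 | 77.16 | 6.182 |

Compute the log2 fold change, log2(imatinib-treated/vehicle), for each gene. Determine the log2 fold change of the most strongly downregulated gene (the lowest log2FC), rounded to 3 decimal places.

log2(19342/1675) = 3.530  (CDK11)
log2(35.08/97.91) = -1.481  (SOX4)
log2(3322/5581) = -0.748  (SERP9)
log2(568.9/183.1) = 1.636  (SERP7)
log2(23.50/347.4) = -3.886  (KLF3)
log2(53.29/160.0) = -1.586  (HSPA4)
log2(132022/37483) = 1.816  (HSPA9)
log2(6.182/77.16) = -3.642  (TP1)
KLF3 is most strongly downregulated.

-3.886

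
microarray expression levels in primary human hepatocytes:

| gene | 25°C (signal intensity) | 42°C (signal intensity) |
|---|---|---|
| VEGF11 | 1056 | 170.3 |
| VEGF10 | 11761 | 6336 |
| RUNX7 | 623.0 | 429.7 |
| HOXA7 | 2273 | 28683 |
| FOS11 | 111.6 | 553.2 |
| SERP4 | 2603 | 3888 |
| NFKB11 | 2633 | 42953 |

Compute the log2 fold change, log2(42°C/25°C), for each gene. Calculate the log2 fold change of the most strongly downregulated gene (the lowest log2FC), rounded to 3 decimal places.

-2.632

log2(170.3/1056) = -2.632  (VEGF11)
log2(6336/11761) = -0.892  (VEGF10)
log2(429.7/623.0) = -0.536  (RUNX7)
log2(28683/2273) = 3.658  (HOXA7)
log2(553.2/111.6) = 2.309  (FOS11)
log2(3888/2603) = 0.579  (SERP4)
log2(42953/2633) = 4.028  (NFKB11)
VEGF11 is most strongly downregulated.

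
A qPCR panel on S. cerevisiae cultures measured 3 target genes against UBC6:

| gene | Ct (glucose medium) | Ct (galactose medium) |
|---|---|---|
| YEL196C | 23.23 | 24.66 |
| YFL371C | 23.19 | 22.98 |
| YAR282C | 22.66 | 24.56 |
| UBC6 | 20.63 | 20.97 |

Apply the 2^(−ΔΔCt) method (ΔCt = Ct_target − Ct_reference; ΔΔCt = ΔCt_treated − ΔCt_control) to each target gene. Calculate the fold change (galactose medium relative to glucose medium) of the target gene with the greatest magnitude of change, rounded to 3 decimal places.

0.339

YEL196C: ΔΔCt = (24.66−20.97) − (23.23−20.63) = 3.69 − 2.60 = 1.09; fold change = 2^-1.09 = 0.470
YFL371C: ΔΔCt = (22.98−20.97) − (23.19−20.63) = 2.01 − 2.56 = -0.55; fold change = 2^0.55 = 1.464
YAR282C: ΔΔCt = (24.56−20.97) − (22.66−20.63) = 3.59 − 2.03 = 1.56; fold change = 2^-1.56 = 0.339
YAR282C has the largest |ΔΔCt| = 1.56.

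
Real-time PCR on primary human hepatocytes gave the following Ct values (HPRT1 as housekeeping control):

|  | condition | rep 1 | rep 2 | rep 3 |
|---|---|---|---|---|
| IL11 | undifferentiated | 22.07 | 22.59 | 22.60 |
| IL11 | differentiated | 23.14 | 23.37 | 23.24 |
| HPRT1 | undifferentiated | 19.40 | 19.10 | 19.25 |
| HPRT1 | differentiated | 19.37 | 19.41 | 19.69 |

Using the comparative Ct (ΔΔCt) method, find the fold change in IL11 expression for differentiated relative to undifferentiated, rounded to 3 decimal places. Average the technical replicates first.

Mean Ct: IL11 undifferentiated 22.420; IL11 differentiated 23.250; HPRT1 undifferentiated 19.250; HPRT1 differentiated 19.490
ΔCt(undifferentiated) = 22.420 − 19.250 = 3.170
ΔCt(differentiated) = 23.250 − 19.490 = 3.760
ΔΔCt = 3.760 − 3.170 = 0.590
Fold change = 2^(−0.590) = 0.6643

0.664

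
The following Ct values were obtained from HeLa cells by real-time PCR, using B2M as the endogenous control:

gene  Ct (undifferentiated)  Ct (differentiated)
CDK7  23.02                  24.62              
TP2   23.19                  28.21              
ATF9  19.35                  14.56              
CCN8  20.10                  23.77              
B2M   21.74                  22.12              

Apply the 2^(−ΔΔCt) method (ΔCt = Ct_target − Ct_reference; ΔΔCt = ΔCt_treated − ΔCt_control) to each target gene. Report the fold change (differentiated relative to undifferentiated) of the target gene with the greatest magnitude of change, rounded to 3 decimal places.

36.002

CDK7: ΔΔCt = (24.62−22.12) − (23.02−21.74) = 2.50 − 1.28 = 1.22; fold change = 2^-1.22 = 0.429
TP2: ΔΔCt = (28.21−22.12) − (23.19−21.74) = 6.09 − 1.45 = 4.64; fold change = 2^-4.64 = 0.040
ATF9: ΔΔCt = (14.56−22.12) − (19.35−21.74) = -7.56 − (-2.39) = -5.17; fold change = 2^5.17 = 36.002
CCN8: ΔΔCt = (23.77−22.12) − (20.10−21.74) = 1.65 − (-1.64) = 3.29; fold change = 2^-3.29 = 0.102
ATF9 has the largest |ΔΔCt| = 5.17.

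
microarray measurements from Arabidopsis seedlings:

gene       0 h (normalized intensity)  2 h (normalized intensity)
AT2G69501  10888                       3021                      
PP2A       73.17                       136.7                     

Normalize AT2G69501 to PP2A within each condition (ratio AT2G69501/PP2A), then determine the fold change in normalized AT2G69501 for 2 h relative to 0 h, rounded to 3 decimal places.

0.149

AT2G69501/PP2A (0 h) = 10888 / 73.17 = 148.8
AT2G69501/PP2A (2 h) = 3021 / 136.7 = 22.099
Fold change = 22.099 / 148.8 = 0.1485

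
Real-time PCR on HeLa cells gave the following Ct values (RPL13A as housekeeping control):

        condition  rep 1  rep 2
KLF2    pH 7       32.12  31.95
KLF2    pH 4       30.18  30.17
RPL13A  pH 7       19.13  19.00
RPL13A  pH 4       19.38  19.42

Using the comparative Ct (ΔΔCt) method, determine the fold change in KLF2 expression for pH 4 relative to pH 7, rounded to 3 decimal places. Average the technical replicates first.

4.579

Mean Ct: KLF2 pH 7 32.035; KLF2 pH 4 30.175; RPL13A pH 7 19.065; RPL13A pH 4 19.400
ΔCt(pH 7) = 32.035 − 19.065 = 12.970
ΔCt(pH 4) = 30.175 − 19.400 = 10.775
ΔΔCt = 10.775 − 12.970 = -2.195
Fold change = 2^(−(-2.195)) = 2^2.195 = 4.5789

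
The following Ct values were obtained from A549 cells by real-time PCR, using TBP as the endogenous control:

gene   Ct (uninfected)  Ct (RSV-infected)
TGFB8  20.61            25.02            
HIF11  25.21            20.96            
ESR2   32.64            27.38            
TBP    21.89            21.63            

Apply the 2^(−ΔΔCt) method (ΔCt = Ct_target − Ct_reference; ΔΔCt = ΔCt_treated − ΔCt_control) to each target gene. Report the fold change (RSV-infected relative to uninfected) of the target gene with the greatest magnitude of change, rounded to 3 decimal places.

TGFB8: ΔΔCt = (25.02−21.63) − (20.61−21.89) = 3.39 − (-1.28) = 4.67; fold change = 2^-4.67 = 0.039
HIF11: ΔΔCt = (20.96−21.63) − (25.21−21.89) = -0.67 − 3.32 = -3.99; fold change = 2^3.99 = 15.889
ESR2: ΔΔCt = (27.38−21.63) − (32.64−21.89) = 5.75 − 10.75 = -5.00; fold change = 2^5.00 = 32.000
ESR2 has the largest |ΔΔCt| = 5.00.

32.000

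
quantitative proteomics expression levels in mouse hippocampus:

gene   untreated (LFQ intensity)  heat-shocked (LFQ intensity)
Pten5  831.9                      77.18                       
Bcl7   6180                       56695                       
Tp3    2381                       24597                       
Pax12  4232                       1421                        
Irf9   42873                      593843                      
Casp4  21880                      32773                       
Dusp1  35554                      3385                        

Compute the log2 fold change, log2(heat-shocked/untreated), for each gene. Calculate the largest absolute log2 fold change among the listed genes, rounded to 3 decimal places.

3.792

log2(77.18/831.9) = -3.430  (Pten5)
log2(56695/6180) = 3.198  (Bcl7)
log2(24597/2381) = 3.369  (Tp3)
log2(1421/4232) = -1.574  (Pax12)
log2(593843/42873) = 3.792  (Irf9)
log2(32773/21880) = 0.583  (Casp4)
log2(3385/35554) = -3.393  (Dusp1)
The largest magnitude belongs to Irf9.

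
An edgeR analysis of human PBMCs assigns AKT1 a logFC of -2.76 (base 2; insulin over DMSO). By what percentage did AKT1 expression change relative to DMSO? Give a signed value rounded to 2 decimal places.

Fold change = 2^(-2.76) = 0.1476
Percent change = (FC − 1) × 100% = (0.1476 − 1) × 100 = -85.24%

-85.24%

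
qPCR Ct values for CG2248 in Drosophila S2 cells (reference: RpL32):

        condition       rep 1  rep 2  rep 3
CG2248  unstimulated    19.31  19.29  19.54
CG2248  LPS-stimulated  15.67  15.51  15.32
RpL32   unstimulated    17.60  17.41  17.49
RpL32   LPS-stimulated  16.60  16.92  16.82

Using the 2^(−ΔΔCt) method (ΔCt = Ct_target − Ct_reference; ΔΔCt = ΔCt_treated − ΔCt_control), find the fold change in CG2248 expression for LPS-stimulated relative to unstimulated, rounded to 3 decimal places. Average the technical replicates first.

Mean Ct: CG2248 unstimulated 19.380; CG2248 LPS-stimulated 15.500; RpL32 unstimulated 17.500; RpL32 LPS-stimulated 16.780
ΔCt(unstimulated) = 19.380 − 17.500 = 1.880
ΔCt(LPS-stimulated) = 15.500 − 16.780 = -1.280
ΔΔCt = -1.280 − 1.880 = -3.160
Fold change = 2^(−(-3.160)) = 2^3.160 = 8.9383

8.938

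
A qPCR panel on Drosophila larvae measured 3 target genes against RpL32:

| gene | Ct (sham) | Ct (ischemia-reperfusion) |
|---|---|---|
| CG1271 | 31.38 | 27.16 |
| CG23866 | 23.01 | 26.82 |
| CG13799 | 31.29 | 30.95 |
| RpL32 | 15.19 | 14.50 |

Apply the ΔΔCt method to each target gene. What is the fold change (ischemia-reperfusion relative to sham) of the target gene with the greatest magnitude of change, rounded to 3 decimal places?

CG1271: ΔΔCt = (27.16−14.50) − (31.38−15.19) = 12.66 − 16.19 = -3.53; fold change = 2^3.53 = 11.551
CG23866: ΔΔCt = (26.82−14.50) − (23.01−15.19) = 12.32 − 7.82 = 4.50; fold change = 2^-4.50 = 0.044
CG13799: ΔΔCt = (30.95−14.50) − (31.29−15.19) = 16.45 − 16.10 = 0.35; fold change = 2^-0.35 = 0.785
CG23866 has the largest |ΔΔCt| = 4.50.

0.044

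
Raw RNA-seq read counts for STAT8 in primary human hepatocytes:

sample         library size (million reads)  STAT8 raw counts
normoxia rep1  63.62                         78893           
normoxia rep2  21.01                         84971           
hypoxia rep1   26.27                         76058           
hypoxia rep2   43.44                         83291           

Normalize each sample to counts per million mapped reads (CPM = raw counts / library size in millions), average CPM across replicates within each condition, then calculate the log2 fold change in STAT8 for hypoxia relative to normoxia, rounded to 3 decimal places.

CPM(normoxia rep1) = 78893 / 63.62 = 1240.0660
CPM(normoxia rep2) = 84971 / 21.01 = 4044.3122
CPM(hypoxia rep1) = 76058 / 26.27 = 2895.2417
CPM(hypoxia rep2) = 83291 / 43.44 = 1917.3803
mean CPM(normoxia) = 2642.1891; mean CPM(hypoxia) = 2406.3110
Fold change = 2406.3110 / 2642.1891 = 0.91073
log2(0.91073) = -0.1349

-0.135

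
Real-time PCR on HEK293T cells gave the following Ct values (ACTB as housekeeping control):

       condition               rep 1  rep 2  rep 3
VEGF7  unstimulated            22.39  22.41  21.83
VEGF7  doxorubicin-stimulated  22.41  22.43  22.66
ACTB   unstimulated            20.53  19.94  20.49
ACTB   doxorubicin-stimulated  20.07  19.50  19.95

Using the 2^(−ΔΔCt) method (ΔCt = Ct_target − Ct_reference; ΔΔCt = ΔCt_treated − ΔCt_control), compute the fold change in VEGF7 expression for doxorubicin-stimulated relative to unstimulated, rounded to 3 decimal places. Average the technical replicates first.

0.586

Mean Ct: VEGF7 unstimulated 22.210; VEGF7 doxorubicin-stimulated 22.500; ACTB unstimulated 20.320; ACTB doxorubicin-stimulated 19.840
ΔCt(unstimulated) = 22.210 − 20.320 = 1.890
ΔCt(doxorubicin-stimulated) = 22.500 − 19.840 = 2.660
ΔΔCt = 2.660 − 1.890 = 0.770
Fold change = 2^(−0.770) = 0.5864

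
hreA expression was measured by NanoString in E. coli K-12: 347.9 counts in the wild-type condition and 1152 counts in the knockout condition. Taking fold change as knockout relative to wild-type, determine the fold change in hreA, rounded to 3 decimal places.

Fold change = 1152 / 347.9 = 3.3113
hreA is upregulated.

3.311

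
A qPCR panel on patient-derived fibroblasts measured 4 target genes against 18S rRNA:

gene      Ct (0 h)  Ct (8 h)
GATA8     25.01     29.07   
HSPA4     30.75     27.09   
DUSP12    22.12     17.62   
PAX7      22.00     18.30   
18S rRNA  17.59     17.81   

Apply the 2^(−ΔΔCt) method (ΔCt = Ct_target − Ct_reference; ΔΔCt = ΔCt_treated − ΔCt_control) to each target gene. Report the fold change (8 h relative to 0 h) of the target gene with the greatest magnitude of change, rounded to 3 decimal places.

GATA8: ΔΔCt = (29.07−17.81) − (25.01−17.59) = 11.26 − 7.42 = 3.84; fold change = 2^-3.84 = 0.070
HSPA4: ΔΔCt = (27.09−17.81) − (30.75−17.59) = 9.28 − 13.16 = -3.88; fold change = 2^3.88 = 14.723
DUSP12: ΔΔCt = (17.62−17.81) − (22.12−17.59) = -0.19 − 4.53 = -4.72; fold change = 2^4.72 = 26.355
PAX7: ΔΔCt = (18.30−17.81) − (22.00−17.59) = 0.49 − 4.41 = -3.92; fold change = 2^3.92 = 15.137
DUSP12 has the largest |ΔΔCt| = 4.72.

26.355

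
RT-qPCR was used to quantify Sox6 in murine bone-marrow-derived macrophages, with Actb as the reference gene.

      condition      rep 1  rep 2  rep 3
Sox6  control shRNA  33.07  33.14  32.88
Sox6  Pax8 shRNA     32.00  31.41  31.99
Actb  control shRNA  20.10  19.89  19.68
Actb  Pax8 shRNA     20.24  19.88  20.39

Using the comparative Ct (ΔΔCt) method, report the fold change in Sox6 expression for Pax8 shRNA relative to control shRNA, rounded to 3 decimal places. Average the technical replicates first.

2.848

Mean Ct: Sox6 control shRNA 33.030; Sox6 Pax8 shRNA 31.800; Actb control shRNA 19.890; Actb Pax8 shRNA 20.170
ΔCt(control shRNA) = 33.030 − 19.890 = 13.140
ΔCt(Pax8 shRNA) = 31.800 − 20.170 = 11.630
ΔΔCt = 11.630 − 13.140 = -1.510
Fold change = 2^(−(-1.510)) = 2^1.510 = 2.8481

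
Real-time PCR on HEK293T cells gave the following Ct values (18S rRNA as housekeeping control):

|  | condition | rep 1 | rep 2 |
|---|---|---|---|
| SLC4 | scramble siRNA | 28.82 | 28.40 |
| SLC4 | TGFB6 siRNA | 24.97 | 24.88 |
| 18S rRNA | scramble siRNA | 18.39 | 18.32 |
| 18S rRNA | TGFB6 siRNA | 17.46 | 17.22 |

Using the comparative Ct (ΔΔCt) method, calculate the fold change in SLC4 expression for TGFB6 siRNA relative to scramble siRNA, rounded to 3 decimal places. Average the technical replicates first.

6.364

Mean Ct: SLC4 scramble siRNA 28.610; SLC4 TGFB6 siRNA 24.925; 18S rRNA scramble siRNA 18.355; 18S rRNA TGFB6 siRNA 17.340
ΔCt(scramble siRNA) = 28.610 − 18.355 = 10.255
ΔCt(TGFB6 siRNA) = 24.925 − 17.340 = 7.585
ΔΔCt = 7.585 − 10.255 = -2.670
Fold change = 2^(−(-2.670)) = 2^2.670 = 6.3643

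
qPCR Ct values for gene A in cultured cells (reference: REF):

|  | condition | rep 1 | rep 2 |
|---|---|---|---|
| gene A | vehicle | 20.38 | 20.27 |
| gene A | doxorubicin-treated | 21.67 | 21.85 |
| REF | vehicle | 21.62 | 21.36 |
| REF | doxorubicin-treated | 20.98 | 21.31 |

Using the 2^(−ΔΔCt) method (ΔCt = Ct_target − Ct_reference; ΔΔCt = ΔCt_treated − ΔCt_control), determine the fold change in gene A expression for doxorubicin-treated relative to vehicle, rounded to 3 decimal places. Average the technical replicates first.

0.291

Mean Ct: gene A vehicle 20.325; gene A doxorubicin-treated 21.760; REF vehicle 21.490; REF doxorubicin-treated 21.145
ΔCt(vehicle) = 20.325 − 21.490 = -1.165
ΔCt(doxorubicin-treated) = 21.760 − 21.145 = 0.615
ΔΔCt = 0.615 − (-1.165) = 1.780
Fold change = 2^(−1.780) = 0.2912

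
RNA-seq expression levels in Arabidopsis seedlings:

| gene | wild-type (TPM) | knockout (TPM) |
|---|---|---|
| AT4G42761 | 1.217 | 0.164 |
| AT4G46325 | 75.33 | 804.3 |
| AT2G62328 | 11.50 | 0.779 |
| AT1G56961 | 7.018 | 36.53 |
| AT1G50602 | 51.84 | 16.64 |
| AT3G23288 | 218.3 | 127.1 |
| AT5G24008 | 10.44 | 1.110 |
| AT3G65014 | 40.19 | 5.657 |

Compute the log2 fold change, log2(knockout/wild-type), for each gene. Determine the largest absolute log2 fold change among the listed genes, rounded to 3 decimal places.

log2(0.164/1.217) = -2.892  (AT4G42761)
log2(804.3/75.33) = 3.416  (AT4G46325)
log2(0.779/11.50) = -3.884  (AT2G62328)
log2(36.53/7.018) = 2.380  (AT1G56961)
log2(16.64/51.84) = -1.639  (AT1G50602)
log2(127.1/218.3) = -0.780  (AT3G23288)
log2(1.110/10.44) = -3.233  (AT5G24008)
log2(5.657/40.19) = -2.829  (AT3G65014)
The largest magnitude belongs to AT2G62328.

3.884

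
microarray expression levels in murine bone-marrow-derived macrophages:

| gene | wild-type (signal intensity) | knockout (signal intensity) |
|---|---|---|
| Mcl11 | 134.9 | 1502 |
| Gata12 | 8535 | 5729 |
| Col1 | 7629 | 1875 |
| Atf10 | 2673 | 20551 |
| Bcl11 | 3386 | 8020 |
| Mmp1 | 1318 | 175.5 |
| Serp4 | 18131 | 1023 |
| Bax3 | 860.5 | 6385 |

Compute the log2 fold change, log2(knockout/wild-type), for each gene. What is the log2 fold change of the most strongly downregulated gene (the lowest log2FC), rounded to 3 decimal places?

log2(1502/134.9) = 3.477  (Mcl11)
log2(5729/8535) = -0.575  (Gata12)
log2(1875/7629) = -2.025  (Col1)
log2(20551/2673) = 2.943  (Atf10)
log2(8020/3386) = 1.244  (Bcl11)
log2(175.5/1318) = -2.909  (Mmp1)
log2(1023/18131) = -4.148  (Serp4)
log2(6385/860.5) = 2.891  (Bax3)
Serp4 is most strongly downregulated.

-4.148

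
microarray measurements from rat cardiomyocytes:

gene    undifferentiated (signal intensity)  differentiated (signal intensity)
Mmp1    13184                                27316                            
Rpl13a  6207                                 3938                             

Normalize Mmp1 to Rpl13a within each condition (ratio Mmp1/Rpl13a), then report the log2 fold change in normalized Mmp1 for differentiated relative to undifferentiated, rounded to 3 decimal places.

Mmp1/Rpl13a (undifferentiated) = 13184 / 6207 = 2.1241
Mmp1/Rpl13a (differentiated) = 27316 / 3938 = 6.9365
Fold change = 6.9365 / 2.1241 = 3.2657
log2(3.2657) = 1.7074

1.707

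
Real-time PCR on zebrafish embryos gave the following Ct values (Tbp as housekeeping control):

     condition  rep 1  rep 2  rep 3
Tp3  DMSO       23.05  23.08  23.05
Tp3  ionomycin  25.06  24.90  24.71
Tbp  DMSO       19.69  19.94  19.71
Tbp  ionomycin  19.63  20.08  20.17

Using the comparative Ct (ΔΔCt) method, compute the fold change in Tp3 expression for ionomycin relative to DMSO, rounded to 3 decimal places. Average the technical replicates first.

0.319

Mean Ct: Tp3 DMSO 23.060; Tp3 ionomycin 24.890; Tbp DMSO 19.780; Tbp ionomycin 19.960
ΔCt(DMSO) = 23.060 − 19.780 = 3.280
ΔCt(ionomycin) = 24.890 − 19.960 = 4.930
ΔΔCt = 4.930 − 3.280 = 1.650
Fold change = 2^(−1.650) = 0.3186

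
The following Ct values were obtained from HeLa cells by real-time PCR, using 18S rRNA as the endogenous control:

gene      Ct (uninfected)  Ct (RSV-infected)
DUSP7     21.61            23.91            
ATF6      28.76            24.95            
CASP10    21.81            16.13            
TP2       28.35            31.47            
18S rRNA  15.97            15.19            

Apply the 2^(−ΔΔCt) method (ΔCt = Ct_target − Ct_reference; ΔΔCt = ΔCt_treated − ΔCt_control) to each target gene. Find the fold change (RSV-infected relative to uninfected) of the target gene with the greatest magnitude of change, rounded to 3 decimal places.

DUSP7: ΔΔCt = (23.91−15.19) − (21.61−15.97) = 8.72 − 5.64 = 3.08; fold change = 2^-3.08 = 0.118
ATF6: ΔΔCt = (24.95−15.19) − (28.76−15.97) = 9.76 − 12.79 = -3.03; fold change = 2^3.03 = 8.168
CASP10: ΔΔCt = (16.13−15.19) − (21.81−15.97) = 0.94 − 5.84 = -4.90; fold change = 2^4.90 = 29.857
TP2: ΔΔCt = (31.47−15.19) − (28.35−15.97) = 16.28 − 12.38 = 3.90; fold change = 2^-3.90 = 0.067
CASP10 has the largest |ΔΔCt| = 4.90.

29.857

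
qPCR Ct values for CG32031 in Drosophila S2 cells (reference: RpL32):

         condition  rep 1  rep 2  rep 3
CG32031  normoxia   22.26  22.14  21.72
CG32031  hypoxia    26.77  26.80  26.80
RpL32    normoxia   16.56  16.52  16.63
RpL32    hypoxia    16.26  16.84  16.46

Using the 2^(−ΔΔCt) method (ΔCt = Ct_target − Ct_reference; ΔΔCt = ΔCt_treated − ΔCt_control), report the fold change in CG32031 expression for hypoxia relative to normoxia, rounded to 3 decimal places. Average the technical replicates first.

Mean Ct: CG32031 normoxia 22.040; CG32031 hypoxia 26.790; RpL32 normoxia 16.570; RpL32 hypoxia 16.520
ΔCt(normoxia) = 22.040 − 16.570 = 5.470
ΔCt(hypoxia) = 26.790 − 16.520 = 10.270
ΔΔCt = 10.270 − 5.470 = 4.800
Fold change = 2^(−4.800) = 0.0359

0.036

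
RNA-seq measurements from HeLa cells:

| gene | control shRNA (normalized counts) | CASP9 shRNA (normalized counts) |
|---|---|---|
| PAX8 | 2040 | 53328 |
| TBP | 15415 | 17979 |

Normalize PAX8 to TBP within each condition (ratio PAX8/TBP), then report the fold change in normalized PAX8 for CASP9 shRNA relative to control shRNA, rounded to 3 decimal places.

22.413

PAX8/TBP (control shRNA) = 2040 / 15415 = 0.13234
PAX8/TBP (CASP9 shRNA) = 53328 / 17979 = 2.9661
Fold change = 2.9661 / 0.13234 = 22.4132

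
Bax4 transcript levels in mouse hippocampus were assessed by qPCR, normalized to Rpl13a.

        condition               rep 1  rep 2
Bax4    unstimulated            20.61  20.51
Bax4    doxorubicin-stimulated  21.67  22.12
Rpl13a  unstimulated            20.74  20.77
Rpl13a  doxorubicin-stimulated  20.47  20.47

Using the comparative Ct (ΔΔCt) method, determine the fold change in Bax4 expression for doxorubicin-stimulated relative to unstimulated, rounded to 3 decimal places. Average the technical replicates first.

0.325

Mean Ct: Bax4 unstimulated 20.560; Bax4 doxorubicin-stimulated 21.895; Rpl13a unstimulated 20.755; Rpl13a doxorubicin-stimulated 20.470
ΔCt(unstimulated) = 20.560 − 20.755 = -0.195
ΔCt(doxorubicin-stimulated) = 21.895 − 20.470 = 1.425
ΔΔCt = 1.425 − (-0.195) = 1.620
Fold change = 2^(−1.620) = 0.3253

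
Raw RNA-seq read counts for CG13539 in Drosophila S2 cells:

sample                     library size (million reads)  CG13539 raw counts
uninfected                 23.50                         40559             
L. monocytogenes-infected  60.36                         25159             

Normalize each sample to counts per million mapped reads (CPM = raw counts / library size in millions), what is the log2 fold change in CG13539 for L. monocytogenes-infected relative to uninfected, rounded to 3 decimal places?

CPM(uninfected) = 40559 / 23.50 = 1725.9149
CPM(L. monocytogenes-infected) = 25159 / 60.36 = 416.8158
Fold change = 416.8158 / 1725.9149 = 0.24150
log2(0.24150) = -2.0499

-2.050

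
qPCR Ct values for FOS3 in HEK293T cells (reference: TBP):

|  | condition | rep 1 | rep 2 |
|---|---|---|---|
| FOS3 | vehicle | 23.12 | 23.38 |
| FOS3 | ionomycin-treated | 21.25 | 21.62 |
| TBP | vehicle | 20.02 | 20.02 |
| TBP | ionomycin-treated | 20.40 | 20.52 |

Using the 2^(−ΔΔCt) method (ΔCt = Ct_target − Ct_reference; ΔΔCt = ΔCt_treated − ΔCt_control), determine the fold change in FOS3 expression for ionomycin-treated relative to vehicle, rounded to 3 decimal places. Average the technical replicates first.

4.773

Mean Ct: FOS3 vehicle 23.250; FOS3 ionomycin-treated 21.435; TBP vehicle 20.020; TBP ionomycin-treated 20.460
ΔCt(vehicle) = 23.250 − 20.020 = 3.230
ΔCt(ionomycin-treated) = 21.435 − 20.460 = 0.975
ΔΔCt = 0.975 − 3.230 = -2.255
Fold change = 2^(−(-2.255)) = 2^2.255 = 4.7733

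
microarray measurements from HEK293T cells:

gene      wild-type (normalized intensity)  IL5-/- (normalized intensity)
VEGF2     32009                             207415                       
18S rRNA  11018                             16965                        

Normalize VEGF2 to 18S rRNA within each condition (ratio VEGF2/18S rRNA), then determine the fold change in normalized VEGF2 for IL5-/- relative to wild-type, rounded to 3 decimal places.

VEGF2/18S rRNA (wild-type) = 32009 / 11018 = 2.9052
VEGF2/18S rRNA (IL5-/-) = 207415 / 16965 = 12.226
Fold change = 12.226 / 2.9052 = 4.2084

4.208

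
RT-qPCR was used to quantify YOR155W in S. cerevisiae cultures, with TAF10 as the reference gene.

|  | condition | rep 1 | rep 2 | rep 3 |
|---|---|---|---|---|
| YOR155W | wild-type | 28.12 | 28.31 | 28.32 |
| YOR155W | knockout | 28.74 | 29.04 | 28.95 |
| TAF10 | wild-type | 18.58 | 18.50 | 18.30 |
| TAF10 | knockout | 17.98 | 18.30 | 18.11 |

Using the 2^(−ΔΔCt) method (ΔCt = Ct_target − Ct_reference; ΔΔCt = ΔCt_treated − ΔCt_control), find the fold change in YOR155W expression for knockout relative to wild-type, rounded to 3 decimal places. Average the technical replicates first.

Mean Ct: YOR155W wild-type 28.250; YOR155W knockout 28.910; TAF10 wild-type 18.460; TAF10 knockout 18.130
ΔCt(wild-type) = 28.250 − 18.460 = 9.790
ΔCt(knockout) = 28.910 − 18.130 = 10.780
ΔΔCt = 10.780 − 9.790 = 0.990
Fold change = 2^(−0.990) = 0.5035

0.503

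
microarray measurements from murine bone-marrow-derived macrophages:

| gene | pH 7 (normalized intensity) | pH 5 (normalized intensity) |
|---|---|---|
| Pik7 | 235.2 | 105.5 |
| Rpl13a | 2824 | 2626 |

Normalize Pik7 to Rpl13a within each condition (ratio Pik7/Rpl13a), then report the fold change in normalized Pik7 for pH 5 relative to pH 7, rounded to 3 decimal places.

0.482

Pik7/Rpl13a (pH 7) = 235.2 / 2824 = 0.083286
Pik7/Rpl13a (pH 5) = 105.5 / 2626 = 0.040175
Fold change = 0.040175 / 0.083286 = 0.4824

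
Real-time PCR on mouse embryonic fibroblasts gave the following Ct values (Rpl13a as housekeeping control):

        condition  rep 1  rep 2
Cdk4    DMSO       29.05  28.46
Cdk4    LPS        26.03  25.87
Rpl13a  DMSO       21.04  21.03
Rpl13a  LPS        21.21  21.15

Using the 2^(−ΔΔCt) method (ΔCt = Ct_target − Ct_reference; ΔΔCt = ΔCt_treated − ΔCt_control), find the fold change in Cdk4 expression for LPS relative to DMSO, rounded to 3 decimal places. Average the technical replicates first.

Mean Ct: Cdk4 DMSO 28.755; Cdk4 LPS 25.950; Rpl13a DMSO 21.035; Rpl13a LPS 21.180
ΔCt(DMSO) = 28.755 − 21.035 = 7.720
ΔCt(LPS) = 25.950 − 21.180 = 4.770
ΔΔCt = 4.770 − 7.720 = -2.950
Fold change = 2^(−(-2.950)) = 2^2.950 = 7.7275

7.727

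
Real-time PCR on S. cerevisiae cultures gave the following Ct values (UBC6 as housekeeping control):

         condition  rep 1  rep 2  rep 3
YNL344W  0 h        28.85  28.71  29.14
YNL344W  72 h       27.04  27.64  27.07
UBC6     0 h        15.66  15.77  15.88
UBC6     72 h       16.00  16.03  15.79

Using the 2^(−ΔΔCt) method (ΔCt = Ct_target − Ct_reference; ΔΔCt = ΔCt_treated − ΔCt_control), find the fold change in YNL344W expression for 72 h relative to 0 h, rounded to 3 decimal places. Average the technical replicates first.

Mean Ct: YNL344W 0 h 28.900; YNL344W 72 h 27.250; UBC6 0 h 15.770; UBC6 72 h 15.940
ΔCt(0 h) = 28.900 − 15.770 = 13.130
ΔCt(72 h) = 27.250 − 15.940 = 11.310
ΔΔCt = 11.310 − 13.130 = -1.820
Fold change = 2^(−(-1.820)) = 2^1.820 = 3.5308

3.531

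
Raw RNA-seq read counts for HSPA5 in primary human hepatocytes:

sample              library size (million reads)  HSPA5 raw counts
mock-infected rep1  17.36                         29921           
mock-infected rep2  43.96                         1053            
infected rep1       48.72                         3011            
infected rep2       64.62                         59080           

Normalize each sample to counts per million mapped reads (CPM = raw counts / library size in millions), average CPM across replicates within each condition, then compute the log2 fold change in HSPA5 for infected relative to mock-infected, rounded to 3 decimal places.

-0.840

CPM(mock-infected rep1) = 29921 / 17.36 = 1723.5599
CPM(mock-infected rep2) = 1053 / 43.96 = 23.9536
CPM(infected rep1) = 3011 / 48.72 = 61.8021
CPM(infected rep2) = 59080 / 64.62 = 914.2680
mean CPM(mock-infected) = 873.7568; mean CPM(infected) = 488.0351
Fold change = 488.0351 / 873.7568 = 0.55855
log2(0.55855) = -0.8402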